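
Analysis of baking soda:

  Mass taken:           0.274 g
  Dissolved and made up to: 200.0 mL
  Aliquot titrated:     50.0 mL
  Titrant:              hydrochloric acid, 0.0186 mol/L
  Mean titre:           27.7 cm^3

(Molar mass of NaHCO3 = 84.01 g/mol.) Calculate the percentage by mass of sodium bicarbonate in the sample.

NaHCO3 + HCl → NaCl + H2O + CO2
n(HCl) per titration = 0.0277 × 0.0186 = 5.15 × 10^-4 mol
n(NaHCO3) in each aliquot = 5.15 × 10^-4 mol (1:1 ratio)
n(NaHCO3) in the whole flask = 5.15 × 10^-4 × 200.0/50.0 = 2.06 × 10^-3 mol
mass of NaHCO3 = 2.06 × 10^-3 × 84.01 = 0.173 g
% NaHCO3 = 0.173 / 0.274 × 100 = 63.2 %

63.2 %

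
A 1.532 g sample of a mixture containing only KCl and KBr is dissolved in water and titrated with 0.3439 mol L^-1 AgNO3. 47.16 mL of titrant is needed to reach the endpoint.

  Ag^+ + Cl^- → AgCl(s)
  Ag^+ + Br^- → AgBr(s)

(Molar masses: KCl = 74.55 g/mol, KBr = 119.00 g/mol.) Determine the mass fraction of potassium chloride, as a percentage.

n(AgNO3) = 0.04716 × 0.3439 = 0.01622 mol
Let x = n(KCl), y = n(KBr).
Titrant: 1x + 1y = 0.01622;  mass: 74.55x + 119.00y = 1.532
Solving, x = 8.953 × 10^-3 mol, y = 7.265 × 10^-3 mol
mass of KCl = 8.953 × 10^-3 × 74.55 = 0.6675 g
% KCl = 0.6675 / 1.532 × 100 = 43.57 %

43.57 %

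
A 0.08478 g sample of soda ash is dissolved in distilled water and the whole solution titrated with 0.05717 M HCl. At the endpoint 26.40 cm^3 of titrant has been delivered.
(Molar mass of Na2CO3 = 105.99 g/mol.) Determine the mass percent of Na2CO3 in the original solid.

94.34 %

Na2CO3 + 2 HCl → 2 NaCl + H2O + CO2
n(HCl) = 0.02640 L × 0.05717 mol/L = 1.509 × 10^-3 mol
From the 1:2 ratio, n(Na2CO3) = 1/2 × 1.509 × 10^-3 = 7.546 × 10^-4 mol
mass of Na2CO3 = 7.546 × 10^-4 × 105.99 g/mol = 0.07998 g
% Na2CO3 = 0.07998 / 0.08478 × 100 = 94.34 %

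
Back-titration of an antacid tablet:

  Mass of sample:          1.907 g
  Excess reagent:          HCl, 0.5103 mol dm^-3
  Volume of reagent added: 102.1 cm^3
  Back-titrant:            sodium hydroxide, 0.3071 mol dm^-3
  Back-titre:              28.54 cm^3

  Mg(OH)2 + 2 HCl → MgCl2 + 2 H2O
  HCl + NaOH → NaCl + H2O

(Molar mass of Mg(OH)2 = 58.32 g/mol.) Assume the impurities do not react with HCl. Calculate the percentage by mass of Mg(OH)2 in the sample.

66.27 %

n(HCl) added = 0.1021 × 0.5103 = 0.05210 mol
n(NaOH) used in back-titration = 0.02854 × 0.3071 = 8.765 × 10^-3 mol
n(HCl) left over = 8.765 × 10^-3 mol (1:1 ratio)
n(HCl) consumed by analyte = 0.05210 − 8.765 × 10^-3 = 0.04334 mol
From the 1:2 ratio, n(Mg(OH)2) = 1/2 × 0.04334 = 0.02167 mol
mass of Mg(OH)2 = 0.02167 × 58.32 = 1.264 g
% Mg(OH)2 = 1.264 / 1.907 × 100 = 66.27 %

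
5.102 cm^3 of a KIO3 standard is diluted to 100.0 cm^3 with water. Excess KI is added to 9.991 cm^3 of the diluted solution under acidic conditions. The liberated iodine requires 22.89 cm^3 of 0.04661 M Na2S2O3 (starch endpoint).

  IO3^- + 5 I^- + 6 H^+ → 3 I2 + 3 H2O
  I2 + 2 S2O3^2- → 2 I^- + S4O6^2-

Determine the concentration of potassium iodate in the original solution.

n(S2O3^2-) = 0.02289 × 0.04661 = 1.067 × 10^-3 mol
n(I2) = n(S2O3^2-)/2 = 5.335 × 10^-4 mol
From the 1:3 ratio, n(IO3^-) in the aliquot = 1/3 × 5.335 × 10^-4 = 1.778 × 10^-4 mol
[IO3^-]_dilute = 1.778 × 10^-4 / 0.009991 = 0.01780 mol/L
[IO3^-]_original = 0.01780 × 100.0/5.102 = 0.3488 mol/L

0.3488 M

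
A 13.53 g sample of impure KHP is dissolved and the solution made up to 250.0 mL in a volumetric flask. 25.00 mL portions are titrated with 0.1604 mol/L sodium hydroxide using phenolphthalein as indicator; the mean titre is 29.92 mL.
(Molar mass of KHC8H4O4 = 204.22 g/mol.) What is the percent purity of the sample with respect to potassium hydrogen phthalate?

72.44 %

KHC8H4O4 + NaOH → KNaC8H4O4 + H2O
n(NaOH) per titration = 0.02992 × 0.1604 = 4.799 × 10^-3 mol
n(KHC8H4O4) in each aliquot = 4.799 × 10^-3 mol (1:1 ratio)
n(KHC8H4O4) in the whole flask = 4.799 × 10^-3 × 250.0/25.00 = 0.04799 mol
mass of KHC8H4O4 = 0.04799 × 204.22 = 9.801 g
% KHC8H4O4 = 9.801 / 13.53 × 100 = 72.44 %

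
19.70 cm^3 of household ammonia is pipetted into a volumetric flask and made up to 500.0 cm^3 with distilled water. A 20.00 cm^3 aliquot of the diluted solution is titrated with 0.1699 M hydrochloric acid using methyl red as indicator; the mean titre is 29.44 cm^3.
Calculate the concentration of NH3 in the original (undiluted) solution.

6.348 M

NH3 + HCl → NH4Cl
n(HCl) = 0.02944 × 0.1699 = 5.002 × 10^-3 mol
n(NH3) in the aliquot = 5.002 × 10^-3 mol (1:1 ratio)
[NH3]_dilute = 5.002 × 10^-3 / 0.02000 = 0.2501 mol/L
Dilution factor = 500.0 / 19.70 = 25.38
[NH3]_stock = 0.2501 × 25.38 = 6.348 mol/L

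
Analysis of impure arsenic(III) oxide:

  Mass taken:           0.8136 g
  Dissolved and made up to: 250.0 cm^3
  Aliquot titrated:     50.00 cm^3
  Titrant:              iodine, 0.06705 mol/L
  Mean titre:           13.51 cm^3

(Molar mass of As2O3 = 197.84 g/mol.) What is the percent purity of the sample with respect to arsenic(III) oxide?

55.07 %

As2O3 + 2 I2 + 2 H2O → As2O5 + 4 HI
n(I2) per titration = 0.01351 × 0.06705 = 9.058 × 10^-4 mol
From the 1:2 ratio, n(As2O3) in each aliquot = 1/2 × 9.058 × 10^-4 = 4.529 × 10^-4 mol
n(As2O3) in the whole flask = 4.529 × 10^-4 × 250.0/50.00 = 2.265 × 10^-3 mol
mass of As2O3 = 2.265 × 10^-3 × 197.84 = 0.4480 g
% As2O3 = 0.4480 / 0.8136 × 100 = 55.07 %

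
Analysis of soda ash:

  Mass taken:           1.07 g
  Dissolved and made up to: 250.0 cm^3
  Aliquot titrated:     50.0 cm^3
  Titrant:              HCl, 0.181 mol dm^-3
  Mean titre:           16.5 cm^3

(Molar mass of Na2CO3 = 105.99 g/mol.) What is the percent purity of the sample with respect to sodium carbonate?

Na2CO3 + 2 HCl → 2 NaCl + H2O + CO2
n(HCl) per titration = 0.0165 × 0.181 = 2.99 × 10^-3 mol
From the 1:2 ratio, n(Na2CO3) in each aliquot = 1/2 × 2.99 × 10^-3 = 1.49 × 10^-3 mol
n(Na2CO3) in the whole flask = 1.49 × 10^-3 × 250.0/50.0 = 7.47 × 10^-3 mol
mass of Na2CO3 = 7.47 × 10^-3 × 105.99 = 0.791 g
% Na2CO3 = 0.791 / 1.07 × 100 = 74.0 %

74.0 %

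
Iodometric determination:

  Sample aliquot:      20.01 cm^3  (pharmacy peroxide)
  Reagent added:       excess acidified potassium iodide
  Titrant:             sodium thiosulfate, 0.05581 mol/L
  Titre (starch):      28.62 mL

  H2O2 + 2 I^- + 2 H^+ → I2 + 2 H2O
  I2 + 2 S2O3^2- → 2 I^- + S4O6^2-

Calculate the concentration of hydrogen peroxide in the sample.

0.03991 mol/L

n(S2O3^2-) = 0.02862 × 0.05581 = 1.597 × 10^-3 mol
n(I2) = n(S2O3^2-)/2 = 7.986 × 10^-4 mol
n(H2O2) in the aliquot = 7.986 × 10^-4 mol (1:1 ratio)
[H2O2] = 7.986 × 10^-4 / 0.02001 = 0.03991 mol/L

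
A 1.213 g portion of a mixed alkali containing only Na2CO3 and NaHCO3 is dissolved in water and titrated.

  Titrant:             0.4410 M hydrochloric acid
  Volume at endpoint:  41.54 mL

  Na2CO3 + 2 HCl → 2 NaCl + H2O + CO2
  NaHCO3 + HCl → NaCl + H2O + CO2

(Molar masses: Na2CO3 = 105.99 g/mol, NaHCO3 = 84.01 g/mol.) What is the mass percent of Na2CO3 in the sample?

45.92 %

n(HCl) = 0.04154 × 0.4410 = 0.01832 mol
Let x = n(Na2CO3), y = n(NaHCO3).
Titrant: 2x + 1y = 0.01832;  mass: 105.99x + 84.01y = 1.213
Solving, x = 5.255 × 10^-3 mol, y = 7.808 × 10^-3 mol
mass of Na2CO3 = 5.255 × 10^-3 × 105.99 = 0.5570 g
% Na2CO3 = 0.5570 / 1.213 × 100 = 45.92 %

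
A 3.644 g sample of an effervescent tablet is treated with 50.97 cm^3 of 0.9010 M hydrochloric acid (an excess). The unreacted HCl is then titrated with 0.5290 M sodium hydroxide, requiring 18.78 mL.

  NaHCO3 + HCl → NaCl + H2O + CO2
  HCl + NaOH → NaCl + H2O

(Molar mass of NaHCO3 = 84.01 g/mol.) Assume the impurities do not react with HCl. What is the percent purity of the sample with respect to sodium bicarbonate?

82.97 %

n(HCl) added = 0.05097 × 0.9010 = 0.04592 mol
n(NaOH) used in back-titration = 0.01878 × 0.5290 = 9.935 × 10^-3 mol
n(HCl) left over = 9.935 × 10^-3 mol (1:1 ratio)
n(HCl) consumed by analyte = 0.04592 − 9.935 × 10^-3 = 0.03599 mol
n(NaHCO3) = 0.03599 mol (1:1 ratio)
mass of NaHCO3 = 0.03599 × 84.01 = 3.023 g
% NaHCO3 = 3.023 / 3.644 × 100 = 82.97 %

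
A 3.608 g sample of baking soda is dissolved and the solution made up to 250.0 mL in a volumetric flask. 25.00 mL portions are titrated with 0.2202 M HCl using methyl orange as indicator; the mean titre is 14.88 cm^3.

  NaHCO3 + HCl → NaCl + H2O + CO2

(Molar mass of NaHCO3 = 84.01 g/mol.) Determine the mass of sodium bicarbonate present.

2.753 g

n(HCl) per titration = 0.01488 × 0.2202 = 3.277 × 10^-3 mol
n(NaHCO3) in each aliquot = 3.277 × 10^-3 mol (1:1 ratio)
n(NaHCO3) in the whole flask = 3.277 × 10^-3 × 250.0/25.00 = 0.03277 mol
mass of NaHCO3 = 0.03277 × 84.01 = 2.753 g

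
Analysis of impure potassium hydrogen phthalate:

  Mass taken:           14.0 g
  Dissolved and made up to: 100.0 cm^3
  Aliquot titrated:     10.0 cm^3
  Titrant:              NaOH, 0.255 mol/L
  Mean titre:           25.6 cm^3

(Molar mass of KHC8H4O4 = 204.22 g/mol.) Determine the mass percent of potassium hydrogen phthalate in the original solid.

95.2 %

KHC8H4O4 + NaOH → KNaC8H4O4 + H2O
n(NaOH) per titration = 0.0256 × 0.255 = 6.53 × 10^-3 mol
n(KHC8H4O4) in each aliquot = 6.53 × 10^-3 mol (1:1 ratio)
n(KHC8H4O4) in the whole flask = 6.53 × 10^-3 × 100.0/10.0 = 0.0653 mol
mass of KHC8H4O4 = 0.0653 × 204.22 = 13.3 g
% KHC8H4O4 = 13.3 / 14.0 × 100 = 95.2 %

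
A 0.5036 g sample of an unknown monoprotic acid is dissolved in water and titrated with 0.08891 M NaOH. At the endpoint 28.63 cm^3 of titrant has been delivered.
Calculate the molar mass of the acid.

n(NaOH) = 0.02863 L × 0.08891 mol/L = 2.545 × 10^-3 mol
n(HA) = 2.545 × 10^-3 mol (1:1 ratio)
M = m / n = 0.5036 g / 2.545 × 10^-3 mol = 197.8 g/mol

197.8 g/mol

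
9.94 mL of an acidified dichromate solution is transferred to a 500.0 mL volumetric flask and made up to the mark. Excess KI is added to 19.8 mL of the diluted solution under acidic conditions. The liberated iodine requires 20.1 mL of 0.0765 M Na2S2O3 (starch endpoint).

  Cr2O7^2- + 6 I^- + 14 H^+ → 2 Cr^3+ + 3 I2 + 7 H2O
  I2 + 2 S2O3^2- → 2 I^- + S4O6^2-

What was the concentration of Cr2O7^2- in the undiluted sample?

n(S2O3^2-) = 0.0201 × 0.0765 = 1.54 × 10^-3 mol
n(I2) = n(S2O3^2-)/2 = 7.69 × 10^-4 mol
From the 1:3 ratio, n(Cr2O7^2-) in the aliquot = 1/3 × 7.69 × 10^-4 = 2.56 × 10^-4 mol
[Cr2O7^2-]_dilute = 2.56 × 10^-4 / 0.0198 = 0.0129 mol/L
[Cr2O7^2-]_original = 0.0129 × 500.0/9.94 = 0.651 mol/L

0.651 M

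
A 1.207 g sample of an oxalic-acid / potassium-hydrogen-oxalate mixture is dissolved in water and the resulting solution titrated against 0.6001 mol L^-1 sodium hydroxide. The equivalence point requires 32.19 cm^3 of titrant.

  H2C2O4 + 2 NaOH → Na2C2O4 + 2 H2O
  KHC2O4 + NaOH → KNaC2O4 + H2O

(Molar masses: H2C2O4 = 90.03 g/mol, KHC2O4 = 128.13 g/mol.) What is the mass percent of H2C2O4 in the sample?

n(NaOH) = 0.03219 × 0.6001 = 0.01932 mol
Let x = n(H2C2O4), y = n(KHC2O4).
Titrant: 2x + 1y = 0.01932;  mass: 90.03x + 128.13y = 1.207
Solving, x = 7.629 × 10^-3 mol, y = 4.060 × 10^-3 mol
mass of H2C2O4 = 7.629 × 10^-3 × 90.03 = 0.6868 g
% H2C2O4 = 0.6868 / 1.207 × 100 = 56.90 %

56.90 %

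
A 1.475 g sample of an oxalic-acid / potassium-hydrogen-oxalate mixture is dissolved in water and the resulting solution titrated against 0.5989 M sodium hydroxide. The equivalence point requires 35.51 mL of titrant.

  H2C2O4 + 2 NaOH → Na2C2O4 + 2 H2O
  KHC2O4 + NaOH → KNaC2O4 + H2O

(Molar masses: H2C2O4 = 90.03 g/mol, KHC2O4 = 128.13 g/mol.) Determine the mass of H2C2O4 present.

0.6770 g

n(NaOH) = 0.03551 × 0.5989 = 0.02127 mol
Let x = n(H2C2O4), y = n(KHC2O4).
Titrant: 2x + 1y = 0.02127;  mass: 90.03x + 128.13y = 1.475
Solving, x = 7.519 × 10^-3 mol, y = 6.228 × 10^-3 mol
mass of H2C2O4 = 7.519 × 10^-3 × 90.03 = 0.6770 g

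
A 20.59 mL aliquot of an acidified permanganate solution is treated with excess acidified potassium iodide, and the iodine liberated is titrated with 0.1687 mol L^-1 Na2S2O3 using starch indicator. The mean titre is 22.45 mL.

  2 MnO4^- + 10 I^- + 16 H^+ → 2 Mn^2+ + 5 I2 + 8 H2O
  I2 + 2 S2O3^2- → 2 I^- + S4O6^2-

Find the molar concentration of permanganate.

n(S2O3^2-) = 0.02245 × 0.1687 = 3.787 × 10^-3 mol
n(I2) = n(S2O3^2-)/2 = 1.894 × 10^-3 mol
From the 2:5 ratio, n(MnO4^-) in the aliquot = 2/5 × 1.894 × 10^-3 = 7.575 × 10^-4 mol
[MnO4^-] = 7.575 × 10^-4 / 0.02059 = 0.03679 mol/L

0.03679 mol/L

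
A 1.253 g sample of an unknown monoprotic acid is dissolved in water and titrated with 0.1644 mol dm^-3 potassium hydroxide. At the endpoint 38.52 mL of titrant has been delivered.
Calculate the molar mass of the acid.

n(KOH) = 0.03852 L × 0.1644 mol/L = 6.333 × 10^-3 mol
n(HA) = 6.333 × 10^-3 mol (1:1 ratio)
M = m / n = 1.253 g / 6.333 × 10^-3 mol = 197.9 g/mol

197.9 g/mol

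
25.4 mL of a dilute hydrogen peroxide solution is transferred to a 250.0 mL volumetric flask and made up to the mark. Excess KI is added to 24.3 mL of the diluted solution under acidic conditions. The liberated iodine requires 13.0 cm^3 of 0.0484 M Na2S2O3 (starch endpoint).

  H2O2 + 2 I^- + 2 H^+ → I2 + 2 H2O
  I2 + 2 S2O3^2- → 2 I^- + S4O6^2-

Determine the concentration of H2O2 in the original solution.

0.127 M

n(S2O3^2-) = 0.0130 × 0.0484 = 6.29 × 10^-4 mol
n(I2) = n(S2O3^2-)/2 = 3.15 × 10^-4 mol
n(H2O2) in the aliquot = 3.15 × 10^-4 mol (1:1 ratio)
[H2O2]_dilute = 3.15 × 10^-4 / 0.0243 = 0.0129 mol/L
[H2O2]_original = 0.0129 × 250.0/25.4 = 0.127 mol/L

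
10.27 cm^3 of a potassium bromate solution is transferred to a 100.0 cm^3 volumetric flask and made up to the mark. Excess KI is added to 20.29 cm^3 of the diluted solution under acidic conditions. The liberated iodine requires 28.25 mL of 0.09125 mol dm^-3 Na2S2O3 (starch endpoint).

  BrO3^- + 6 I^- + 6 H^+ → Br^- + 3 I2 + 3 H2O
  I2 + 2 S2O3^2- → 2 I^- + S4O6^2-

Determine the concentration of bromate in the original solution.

0.2062 mol/L

n(S2O3^2-) = 0.02825 × 0.09125 = 2.578 × 10^-3 mol
n(I2) = n(S2O3^2-)/2 = 1.289 × 10^-3 mol
From the 1:3 ratio, n(BrO3^-) in the aliquot = 1/3 × 1.289 × 10^-3 = 4.296 × 10^-4 mol
[BrO3^-]_dilute = 4.296 × 10^-4 / 0.02029 = 0.02117 mol/L
[BrO3^-]_original = 0.02117 × 100.0/10.27 = 0.2062 mol/L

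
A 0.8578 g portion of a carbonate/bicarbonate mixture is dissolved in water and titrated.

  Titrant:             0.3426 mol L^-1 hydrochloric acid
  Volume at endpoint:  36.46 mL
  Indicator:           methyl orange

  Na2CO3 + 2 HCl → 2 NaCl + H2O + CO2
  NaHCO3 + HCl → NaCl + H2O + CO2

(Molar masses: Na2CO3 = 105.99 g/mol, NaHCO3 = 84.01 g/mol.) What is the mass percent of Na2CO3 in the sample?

n(HCl) = 0.03646 × 0.3426 = 0.01249 mol
Let x = n(Na2CO3), y = n(NaHCO3).
Titrant: 2x + 1y = 0.01249;  mass: 105.99x + 84.01y = 0.8578
Solving, x = 3.089 × 10^-3 mol, y = 6.314 × 10^-3 mol
mass of Na2CO3 = 3.089 × 10^-3 × 105.99 = 0.3274 g
% Na2CO3 = 0.3274 / 0.8578 × 100 = 38.16 %

38.16 %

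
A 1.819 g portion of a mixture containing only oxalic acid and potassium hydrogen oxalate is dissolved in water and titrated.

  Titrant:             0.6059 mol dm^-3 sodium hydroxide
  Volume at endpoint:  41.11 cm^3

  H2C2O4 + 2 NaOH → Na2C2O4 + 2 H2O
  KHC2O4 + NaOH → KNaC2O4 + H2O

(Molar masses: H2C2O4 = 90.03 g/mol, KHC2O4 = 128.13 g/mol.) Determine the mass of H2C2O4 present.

n(NaOH) = 0.04111 × 0.6059 = 0.02491 mol
Let x = n(H2C2O4), y = n(KHC2O4).
Titrant: 2x + 1y = 0.02491;  mass: 90.03x + 128.13y = 1.819
Solving, x = 8.257 × 10^-3 mol, y = 8.395 × 10^-3 mol
mass of H2C2O4 = 8.257 × 10^-3 × 90.03 = 0.7434 g

0.7434 g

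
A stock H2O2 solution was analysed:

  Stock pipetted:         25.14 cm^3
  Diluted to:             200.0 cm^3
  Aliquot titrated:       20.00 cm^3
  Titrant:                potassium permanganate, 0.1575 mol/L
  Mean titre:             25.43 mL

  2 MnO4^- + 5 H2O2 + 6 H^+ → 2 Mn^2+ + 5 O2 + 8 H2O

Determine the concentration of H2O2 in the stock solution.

3.983 mol/L

n(KMnO4) = 0.02543 × 0.1575 = 4.005 × 10^-3 mol
From the 5:2 ratio, n(H2O2) in the aliquot = 5/2 × 4.005 × 10^-3 = 0.01001 mol
[H2O2]_dilute = 0.01001 / 0.02000 = 0.5007 mol/L
Dilution factor = 200.0 / 25.14 = 7.955
[H2O2]_stock = 0.5007 × 7.955 = 3.983 mol/L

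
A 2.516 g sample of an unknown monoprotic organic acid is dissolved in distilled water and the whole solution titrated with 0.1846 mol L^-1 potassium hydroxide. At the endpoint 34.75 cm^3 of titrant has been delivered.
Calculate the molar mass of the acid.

392.2 g/mol

n(KOH) = 0.03475 L × 0.1846 mol/L = 6.415 × 10^-3 mol
n(HA) = 6.415 × 10^-3 mol (1:1 ratio)
M = m / n = 2.516 g / 6.415 × 10^-3 mol = 392.2 g/mol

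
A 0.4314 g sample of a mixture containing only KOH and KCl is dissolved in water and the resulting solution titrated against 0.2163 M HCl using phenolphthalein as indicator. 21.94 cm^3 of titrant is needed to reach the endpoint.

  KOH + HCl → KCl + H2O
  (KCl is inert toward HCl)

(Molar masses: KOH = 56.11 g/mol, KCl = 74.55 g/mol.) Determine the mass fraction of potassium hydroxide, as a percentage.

61.72 %

n(HCl) = 0.02194 × 0.2163 = 4.746 × 10^-3 mol
Let x = n(KOH), y = n(KCl).
Titrant: 1x = 4.746 × 10^-3;  mass: 56.11x + 74.55y = 0.4314
Solving, x = 4.746 × 10^-3 mol, y = 2.215 × 10^-3 mol
mass of KOH = 4.746 × 10^-3 × 56.11 = 0.2663 g
% KOH = 0.2663 / 0.4314 × 100 = 61.72 %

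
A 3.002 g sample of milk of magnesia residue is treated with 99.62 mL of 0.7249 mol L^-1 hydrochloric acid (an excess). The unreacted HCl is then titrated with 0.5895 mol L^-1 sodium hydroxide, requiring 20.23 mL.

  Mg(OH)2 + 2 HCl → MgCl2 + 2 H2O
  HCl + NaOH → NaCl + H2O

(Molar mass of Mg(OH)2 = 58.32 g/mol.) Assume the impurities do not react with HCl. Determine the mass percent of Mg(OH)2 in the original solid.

n(HCl) added = 0.09962 × 0.7249 = 0.07221 mol
n(NaOH) used in back-titration = 0.02023 × 0.5895 = 0.01193 mol
n(HCl) left over = 0.01193 mol (1:1 ratio)
n(HCl) consumed by analyte = 0.07221 − 0.01193 = 0.06029 mol
From the 1:2 ratio, n(Mg(OH)2) = 1/2 × 0.06029 = 0.03014 mol
mass of Mg(OH)2 = 0.03014 × 58.32 = 1.758 g
% Mg(OH)2 = 1.758 / 3.002 × 100 = 58.56 %

58.56 %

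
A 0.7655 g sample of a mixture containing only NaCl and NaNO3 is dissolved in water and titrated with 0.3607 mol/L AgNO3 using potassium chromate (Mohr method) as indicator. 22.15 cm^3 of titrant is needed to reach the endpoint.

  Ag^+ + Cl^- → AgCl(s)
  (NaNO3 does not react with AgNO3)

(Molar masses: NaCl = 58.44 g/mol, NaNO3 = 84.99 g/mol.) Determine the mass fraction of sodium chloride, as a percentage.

60.99 %

n(AgNO3) = 0.02215 × 0.3607 = 7.990 × 10^-3 mol
Let x = n(NaCl), y = n(NaNO3).
Titrant: 1x = 7.990 × 10^-3;  mass: 58.44x + 84.99y = 0.7655
Solving, x = 7.990 × 10^-3 mol, y = 3.513 × 10^-3 mol
mass of NaCl = 7.990 × 10^-3 × 58.44 = 0.4669 g
% NaCl = 0.4669 / 0.7655 × 100 = 60.99 %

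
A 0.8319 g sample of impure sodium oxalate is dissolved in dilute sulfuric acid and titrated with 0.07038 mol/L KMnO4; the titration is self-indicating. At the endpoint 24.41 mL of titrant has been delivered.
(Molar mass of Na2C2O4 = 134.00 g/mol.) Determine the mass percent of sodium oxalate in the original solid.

2 MnO4^- + 5 C2O4^2- + 16 H^+ → 2 Mn^2+ + 10 CO2 + 8 H2O
n(KMnO4) = 0.02441 L × 0.07038 mol/L = 1.718 × 10^-3 mol
From the 5:2 ratio, n(Na2C2O4) = 5/2 × 1.718 × 10^-3 = 4.295 × 10^-3 mol
mass of Na2C2O4 = 4.295 × 10^-3 × 134.00 g/mol = 0.5755 g
% Na2C2O4 = 0.5755 / 0.8319 × 100 = 69.18 %

69.18 %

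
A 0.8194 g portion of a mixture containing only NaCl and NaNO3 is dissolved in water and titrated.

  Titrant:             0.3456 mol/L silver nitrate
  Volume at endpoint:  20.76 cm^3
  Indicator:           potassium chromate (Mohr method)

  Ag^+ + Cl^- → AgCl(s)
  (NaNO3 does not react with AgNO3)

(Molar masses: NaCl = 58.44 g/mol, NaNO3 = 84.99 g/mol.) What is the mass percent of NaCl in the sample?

n(AgNO3) = 0.02076 × 0.3456 = 7.175 × 10^-3 mol
Let x = n(NaCl), y = n(NaNO3).
Titrant: 1x = 7.175 × 10^-3;  mass: 58.44x + 84.99y = 0.8194
Solving, x = 7.175 × 10^-3 mol, y = 4.708 × 10^-3 mol
mass of NaCl = 7.175 × 10^-3 × 58.44 = 0.4193 g
% NaCl = 0.4193 / 0.8194 × 100 = 51.17 %

51.17 %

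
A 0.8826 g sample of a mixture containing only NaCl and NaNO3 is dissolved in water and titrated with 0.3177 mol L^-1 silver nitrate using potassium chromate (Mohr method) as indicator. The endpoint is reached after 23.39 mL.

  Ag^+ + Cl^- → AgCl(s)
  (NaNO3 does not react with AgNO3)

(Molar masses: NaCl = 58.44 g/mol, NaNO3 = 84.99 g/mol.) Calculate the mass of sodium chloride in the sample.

n(AgNO3) = 0.02339 × 0.3177 = 7.431 × 10^-3 mol
Let x = n(NaCl), y = n(NaNO3).
Titrant: 1x = 7.431 × 10^-3;  mass: 58.44x + 84.99y = 0.8826
Solving, x = 7.431 × 10^-3 mol, y = 5.275 × 10^-3 mol
mass of NaCl = 7.431 × 10^-3 × 58.44 = 0.4343 g

0.4343 g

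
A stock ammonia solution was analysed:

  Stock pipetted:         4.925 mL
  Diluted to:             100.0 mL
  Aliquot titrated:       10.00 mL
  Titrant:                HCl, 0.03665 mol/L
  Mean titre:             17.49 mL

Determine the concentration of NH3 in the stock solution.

1.302 mol/L

NH3 + HCl → NH4Cl
n(HCl) = 0.01749 × 0.03665 = 6.410 × 10^-4 mol
n(NH3) in the aliquot = 6.410 × 10^-4 mol (1:1 ratio)
[NH3]_dilute = 6.410 × 10^-4 / 0.01000 = 0.06410 mol/L
Dilution factor = 100.0 / 4.925 = 20.30
[NH3]_stock = 0.06410 × 20.30 = 1.302 mol/L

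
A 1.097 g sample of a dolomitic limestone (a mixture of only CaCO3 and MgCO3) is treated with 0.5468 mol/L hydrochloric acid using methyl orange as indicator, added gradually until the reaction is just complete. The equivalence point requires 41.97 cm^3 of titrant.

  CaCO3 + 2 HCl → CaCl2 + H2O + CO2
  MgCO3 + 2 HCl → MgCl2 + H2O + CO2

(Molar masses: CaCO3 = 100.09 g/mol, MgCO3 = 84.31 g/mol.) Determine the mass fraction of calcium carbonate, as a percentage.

74.92 %

n(HCl) = 0.04197 × 0.5468 = 0.02295 mol
Let x = n(CaCO3), y = n(MgCO3).
Titrant: 2x + 2y = 0.02295;  mass: 100.09x + 84.31y = 1.097
Solving, x = 8.211 × 10^-3 mol, y = 3.263 × 10^-3 mol
mass of CaCO3 = 8.211 × 10^-3 × 100.09 = 0.8219 g
% CaCO3 = 0.8219 / 1.097 × 100 = 74.92 %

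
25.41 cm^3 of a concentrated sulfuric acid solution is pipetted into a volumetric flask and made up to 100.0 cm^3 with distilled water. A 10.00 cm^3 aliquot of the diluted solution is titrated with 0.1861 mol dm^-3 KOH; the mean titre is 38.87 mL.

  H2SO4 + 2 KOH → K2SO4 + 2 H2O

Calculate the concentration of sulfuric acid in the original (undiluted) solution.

1.423 mol/L

n(KOH) = 0.03887 × 0.1861 = 7.234 × 10^-3 mol
From the 1:2 ratio, n(H2SO4) in the aliquot = 1/2 × 7.234 × 10^-3 = 3.617 × 10^-3 mol
[H2SO4]_dilute = 3.617 × 10^-3 / 0.01000 = 0.3617 mol/L
Dilution factor = 100.0 / 25.41 = 3.935
[H2SO4]_stock = 0.3617 × 3.935 = 1.423 mol/L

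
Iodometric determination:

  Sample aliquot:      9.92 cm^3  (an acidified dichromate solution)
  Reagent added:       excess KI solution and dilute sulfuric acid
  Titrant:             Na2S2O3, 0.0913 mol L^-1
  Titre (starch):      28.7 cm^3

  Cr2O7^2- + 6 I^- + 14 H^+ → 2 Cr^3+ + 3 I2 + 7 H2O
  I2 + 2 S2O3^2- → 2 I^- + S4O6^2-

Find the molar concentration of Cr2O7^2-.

0.0440 mol/L

n(S2O3^2-) = 0.0287 × 0.0913 = 2.62 × 10^-3 mol
n(I2) = n(S2O3^2-)/2 = 1.31 × 10^-3 mol
From the 1:3 ratio, n(Cr2O7^2-) in the aliquot = 1/3 × 1.31 × 10^-3 = 4.37 × 10^-4 mol
[Cr2O7^2-] = 4.37 × 10^-4 / 0.00992 = 0.0440 mol/L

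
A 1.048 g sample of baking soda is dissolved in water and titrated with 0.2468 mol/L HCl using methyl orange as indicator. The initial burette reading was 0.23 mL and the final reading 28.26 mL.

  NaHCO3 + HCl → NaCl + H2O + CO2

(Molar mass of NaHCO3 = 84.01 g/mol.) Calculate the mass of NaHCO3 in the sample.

0.5812 g

n(HCl) = 0.02803 L × 0.2468 mol/L = 6.918 × 10^-3 mol
n(NaHCO3) = 6.918 × 10^-3 mol (1:1 ratio)
mass of NaHCO3 = 6.918 × 10^-3 × 84.01 g/mol = 0.5812 g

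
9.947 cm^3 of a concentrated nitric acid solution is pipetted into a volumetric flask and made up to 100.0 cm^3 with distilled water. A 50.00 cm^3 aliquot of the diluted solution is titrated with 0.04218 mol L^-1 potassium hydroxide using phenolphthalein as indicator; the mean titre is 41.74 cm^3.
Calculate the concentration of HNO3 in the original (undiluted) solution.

HNO3 + KOH → KNO3 + H2O
n(KOH) = 0.04174 × 0.04218 = 1.761 × 10^-3 mol
n(HNO3) in the aliquot = 1.761 × 10^-3 mol (1:1 ratio)
[HNO3]_dilute = 1.761 × 10^-3 / 0.05000 = 0.03521 mol/L
Dilution factor = 100.0 / 9.947 = 10.05
[HNO3]_stock = 0.03521 × 10.05 = 0.3540 mol/L

0.3540 mol/L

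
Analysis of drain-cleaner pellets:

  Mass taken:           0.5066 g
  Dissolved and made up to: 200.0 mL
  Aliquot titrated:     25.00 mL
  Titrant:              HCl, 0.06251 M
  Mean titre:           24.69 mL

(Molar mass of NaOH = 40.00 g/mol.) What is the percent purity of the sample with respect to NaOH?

97.49 %

NaOH + HCl → NaCl + H2O
n(HCl) per titration = 0.02469 × 0.06251 = 1.543 × 10^-3 mol
n(NaOH) in each aliquot = 1.543 × 10^-3 mol (1:1 ratio)
n(NaOH) in the whole flask = 1.543 × 10^-3 × 200.0/25.00 = 0.01235 mol
mass of NaOH = 0.01235 × 40.00 = 0.4939 g
% NaOH = 0.4939 / 0.5066 × 100 = 97.49 %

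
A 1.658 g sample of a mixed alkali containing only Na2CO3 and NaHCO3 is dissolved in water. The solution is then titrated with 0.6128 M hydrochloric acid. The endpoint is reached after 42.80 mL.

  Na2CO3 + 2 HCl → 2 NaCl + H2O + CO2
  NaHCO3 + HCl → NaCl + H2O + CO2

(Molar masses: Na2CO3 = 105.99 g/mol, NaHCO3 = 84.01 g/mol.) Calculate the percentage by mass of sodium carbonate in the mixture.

56.21 %

n(HCl) = 0.04280 × 0.6128 = 0.02623 mol
Let x = n(Na2CO3), y = n(NaHCO3).
Titrant: 2x + 1y = 0.02623;  mass: 105.99x + 84.01y = 1.658
Solving, x = 8.793 × 10^-3 mol, y = 8.643 × 10^-3 mol
mass of Na2CO3 = 8.793 × 10^-3 × 105.99 = 0.9319 g
% Na2CO3 = 0.9319 / 1.658 × 100 = 56.21 %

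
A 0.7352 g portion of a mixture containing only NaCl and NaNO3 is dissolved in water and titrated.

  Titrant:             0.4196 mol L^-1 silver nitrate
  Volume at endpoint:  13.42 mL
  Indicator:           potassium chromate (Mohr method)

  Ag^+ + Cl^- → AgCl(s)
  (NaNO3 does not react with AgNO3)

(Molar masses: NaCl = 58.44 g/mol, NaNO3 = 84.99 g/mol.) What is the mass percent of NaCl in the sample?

44.76 %

n(AgNO3) = 0.01342 × 0.4196 = 5.631 × 10^-3 mol
Let x = n(NaCl), y = n(NaNO3).
Titrant: 1x = 5.631 × 10^-3;  mass: 58.44x + 84.99y = 0.7352
Solving, x = 5.631 × 10^-3 mol, y = 4.778 × 10^-3 mol
mass of NaCl = 5.631 × 10^-3 × 58.44 = 0.3291 g
% NaCl = 0.3291 / 0.7352 × 100 = 44.76 %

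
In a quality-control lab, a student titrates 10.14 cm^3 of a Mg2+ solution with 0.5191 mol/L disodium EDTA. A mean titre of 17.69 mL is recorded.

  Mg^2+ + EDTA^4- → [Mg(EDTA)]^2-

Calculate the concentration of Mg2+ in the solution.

0.9056 mol/L

n(EDTA) = 0.01769 L × 0.5191 mol/L = 9.183 × 10^-3 mol
n(Mg2+) = 9.183 × 10^-3 mol (1:1 mole ratio)
[Mg2+] = 9.183 × 10^-3 mol / 0.01014 L = 0.9056 mol/L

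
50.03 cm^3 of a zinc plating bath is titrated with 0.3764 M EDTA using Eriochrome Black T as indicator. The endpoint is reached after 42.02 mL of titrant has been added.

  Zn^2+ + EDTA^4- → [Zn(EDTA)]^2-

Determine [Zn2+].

0.3161 M

n(EDTA) = 0.04202 L × 0.3764 mol/L = 0.01582 mol
n(Zn2+) = 0.01582 mol (1:1 mole ratio)
[Zn2+] = 0.01582 mol / 0.05003 L = 0.3161 mol/L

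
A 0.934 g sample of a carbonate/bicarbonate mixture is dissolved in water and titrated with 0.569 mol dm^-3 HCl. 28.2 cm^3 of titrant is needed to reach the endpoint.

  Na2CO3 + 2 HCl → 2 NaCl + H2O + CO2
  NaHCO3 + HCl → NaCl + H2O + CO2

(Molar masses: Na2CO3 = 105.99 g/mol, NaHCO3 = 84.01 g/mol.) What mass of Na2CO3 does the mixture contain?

n(HCl) = 0.0282 × 0.569 = 0.0160 mol
Let x = n(Na2CO3), y = n(NaHCO3).
Titrant: 2x + 1y = 0.0160;  mass: 105.99x + 84.01y = 0.934
Solving, x = 6.67 × 10^-3 mol, y = 2.70 × 10^-3 mol
mass of Na2CO3 = 6.67 × 10^-3 × 105.99 = 0.707 g

0.707 g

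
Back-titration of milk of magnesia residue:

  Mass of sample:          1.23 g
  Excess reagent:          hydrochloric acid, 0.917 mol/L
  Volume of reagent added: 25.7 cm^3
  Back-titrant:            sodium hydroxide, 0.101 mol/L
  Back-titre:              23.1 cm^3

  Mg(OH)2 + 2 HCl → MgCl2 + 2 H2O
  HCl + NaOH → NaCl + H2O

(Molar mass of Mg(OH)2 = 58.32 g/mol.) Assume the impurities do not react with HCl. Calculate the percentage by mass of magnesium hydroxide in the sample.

n(HCl) added = 0.0257 × 0.917 = 0.0236 mol
n(NaOH) used in back-titration = 0.0231 × 0.101 = 2.33 × 10^-3 mol
n(HCl) left over = 2.33 × 10^-3 mol (1:1 ratio)
n(HCl) consumed by analyte = 0.0236 − 2.33 × 10^-3 = 0.0212 mol
From the 1:2 ratio, n(Mg(OH)2) = 1/2 × 0.0212 = 0.0106 mol
mass of Mg(OH)2 = 0.0106 × 58.32 = 0.619 g
% Mg(OH)2 = 0.619 / 1.23 × 100 = 50.3 %

50.3 %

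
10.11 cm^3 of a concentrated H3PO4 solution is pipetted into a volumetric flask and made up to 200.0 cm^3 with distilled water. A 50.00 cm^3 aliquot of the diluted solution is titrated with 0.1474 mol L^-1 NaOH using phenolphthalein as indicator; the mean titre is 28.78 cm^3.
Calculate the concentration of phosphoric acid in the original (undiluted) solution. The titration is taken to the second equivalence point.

0.8392 mol/L

H3PO4 + 2 NaOH → Na2HPO4 + 2 H2O
n(NaOH) = 0.02878 × 0.1474 = 4.242 × 10^-3 mol
From the 1:2 ratio, n(H3PO4) in the aliquot = 1/2 × 4.242 × 10^-3 = 2.121 × 10^-3 mol
[H3PO4]_dilute = 2.121 × 10^-3 / 0.05000 = 0.04242 mol/L
Dilution factor = 200.0 / 10.11 = 19.78
[H3PO4]_stock = 0.04242 × 19.78 = 0.8392 mol/L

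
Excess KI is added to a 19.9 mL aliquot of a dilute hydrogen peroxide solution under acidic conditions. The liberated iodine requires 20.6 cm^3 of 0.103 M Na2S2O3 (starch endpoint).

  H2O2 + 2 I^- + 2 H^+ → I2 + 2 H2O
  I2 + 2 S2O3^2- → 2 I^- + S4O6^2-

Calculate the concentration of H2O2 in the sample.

n(S2O3^2-) = 0.0206 × 0.103 = 2.12 × 10^-3 mol
n(I2) = n(S2O3^2-)/2 = 1.06 × 10^-3 mol
n(H2O2) in the aliquot = 1.06 × 10^-3 mol (1:1 ratio)
[H2O2] = 1.06 × 10^-3 / 0.0199 = 0.0533 mol/L

0.0533 M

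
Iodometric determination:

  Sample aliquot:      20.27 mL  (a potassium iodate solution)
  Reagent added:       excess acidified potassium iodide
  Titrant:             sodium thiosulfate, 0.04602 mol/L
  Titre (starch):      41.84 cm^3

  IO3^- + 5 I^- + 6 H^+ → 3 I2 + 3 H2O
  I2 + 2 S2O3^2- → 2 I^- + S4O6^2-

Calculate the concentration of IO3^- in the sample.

0.01583 mol/L

n(S2O3^2-) = 0.04184 × 0.04602 = 1.925 × 10^-3 mol
n(I2) = n(S2O3^2-)/2 = 9.627 × 10^-4 mol
From the 1:3 ratio, n(IO3^-) in the aliquot = 1/3 × 9.627 × 10^-4 = 3.209 × 10^-4 mol
[IO3^-] = 3.209 × 10^-4 / 0.02027 = 0.01583 mol/L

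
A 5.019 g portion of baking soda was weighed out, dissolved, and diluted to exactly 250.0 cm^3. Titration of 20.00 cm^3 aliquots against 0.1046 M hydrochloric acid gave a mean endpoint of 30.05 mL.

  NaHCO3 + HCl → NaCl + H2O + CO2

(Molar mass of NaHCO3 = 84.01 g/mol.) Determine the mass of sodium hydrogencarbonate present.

3.301 g

n(HCl) per titration = 0.03005 × 0.1046 = 3.143 × 10^-3 mol
n(NaHCO3) in each aliquot = 3.143 × 10^-3 mol (1:1 ratio)
n(NaHCO3) in the whole flask = 3.143 × 10^-3 × 250.0/20.00 = 0.03929 mol
mass of NaHCO3 = 0.03929 × 84.01 = 3.301 g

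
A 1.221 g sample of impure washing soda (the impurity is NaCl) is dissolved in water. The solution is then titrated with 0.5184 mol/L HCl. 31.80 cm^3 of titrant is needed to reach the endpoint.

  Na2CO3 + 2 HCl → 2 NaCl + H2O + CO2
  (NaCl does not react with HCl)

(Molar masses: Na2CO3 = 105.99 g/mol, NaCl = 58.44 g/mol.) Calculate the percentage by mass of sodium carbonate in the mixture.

71.55 %

n(HCl) = 0.03180 × 0.5184 = 0.01649 mol
Let x = n(Na2CO3), y = n(NaCl).
Titrant: 2x = 0.01649;  mass: 105.99x + 58.44y = 1.221
Solving, x = 8.243 × 10^-3 mol, y = 5.944 × 10^-3 mol
mass of Na2CO3 = 8.243 × 10^-3 × 105.99 = 0.8736 g
% Na2CO3 = 0.8736 / 1.221 × 100 = 71.55 %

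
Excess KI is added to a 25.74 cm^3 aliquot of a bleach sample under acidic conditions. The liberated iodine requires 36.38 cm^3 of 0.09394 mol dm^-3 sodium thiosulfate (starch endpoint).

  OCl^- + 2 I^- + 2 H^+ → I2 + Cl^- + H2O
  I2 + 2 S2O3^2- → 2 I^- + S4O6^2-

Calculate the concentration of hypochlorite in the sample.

n(S2O3^2-) = 0.03638 × 0.09394 = 3.418 × 10^-3 mol
n(I2) = n(S2O3^2-)/2 = 1.709 × 10^-3 mol
n(OCl^-) in the aliquot = 1.709 × 10^-3 mol (1:1 ratio)
[OCl^-] = 1.709 × 10^-3 / 0.02574 = 0.06639 mol/L

0.06639 mol/L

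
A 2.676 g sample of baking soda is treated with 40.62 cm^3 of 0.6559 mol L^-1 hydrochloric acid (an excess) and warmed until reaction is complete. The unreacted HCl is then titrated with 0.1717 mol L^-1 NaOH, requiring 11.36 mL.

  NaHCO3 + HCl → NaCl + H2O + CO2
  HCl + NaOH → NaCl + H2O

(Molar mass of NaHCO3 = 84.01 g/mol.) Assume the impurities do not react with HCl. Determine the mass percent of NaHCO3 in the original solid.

n(HCl) added = 0.04062 × 0.6559 = 0.02664 mol
n(NaOH) used in back-titration = 0.01136 × 0.1717 = 1.951 × 10^-3 mol
n(HCl) left over = 1.951 × 10^-3 mol (1:1 ratio)
n(HCl) consumed by analyte = 0.02664 − 1.951 × 10^-3 = 0.02469 mol
n(NaHCO3) = 0.02469 mol (1:1 ratio)
mass of NaHCO3 = 0.02469 × 84.01 = 2.074 g
% NaHCO3 = 2.074 / 2.676 × 100 = 77.52 %

77.52 %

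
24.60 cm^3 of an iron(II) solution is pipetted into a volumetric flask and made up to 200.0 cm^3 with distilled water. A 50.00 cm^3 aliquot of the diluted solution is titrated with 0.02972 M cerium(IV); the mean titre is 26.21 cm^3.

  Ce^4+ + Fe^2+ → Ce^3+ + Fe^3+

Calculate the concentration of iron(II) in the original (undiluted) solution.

n(Ce4+) = 0.02621 × 0.02972 = 7.790 × 10^-4 mol
n(Fe2+) in the aliquot = 7.790 × 10^-4 mol (1:1 ratio)
[Fe2+]_dilute = 7.790 × 10^-4 / 0.05000 = 0.01558 mol/L
Dilution factor = 200.0 / 24.60 = 8.130
[Fe2+]_stock = 0.01558 × 8.130 = 0.1267 mol/L

0.1267 M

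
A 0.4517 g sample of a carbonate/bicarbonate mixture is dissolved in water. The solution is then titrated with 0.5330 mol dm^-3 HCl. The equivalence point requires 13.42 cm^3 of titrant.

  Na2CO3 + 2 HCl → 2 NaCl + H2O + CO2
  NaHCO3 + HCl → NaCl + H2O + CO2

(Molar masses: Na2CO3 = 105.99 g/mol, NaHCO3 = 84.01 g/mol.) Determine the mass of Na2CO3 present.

0.2550 g

n(HCl) = 0.01342 × 0.5330 = 7.153 × 10^-3 mol
Let x = n(Na2CO3), y = n(NaHCO3).
Titrant: 2x + 1y = 7.153 × 10^-3;  mass: 105.99x + 84.01y = 0.4517
Solving, x = 2.405 × 10^-3 mol, y = 2.342 × 10^-3 mol
mass of Na2CO3 = 2.405 × 10^-3 × 105.99 = 0.2550 g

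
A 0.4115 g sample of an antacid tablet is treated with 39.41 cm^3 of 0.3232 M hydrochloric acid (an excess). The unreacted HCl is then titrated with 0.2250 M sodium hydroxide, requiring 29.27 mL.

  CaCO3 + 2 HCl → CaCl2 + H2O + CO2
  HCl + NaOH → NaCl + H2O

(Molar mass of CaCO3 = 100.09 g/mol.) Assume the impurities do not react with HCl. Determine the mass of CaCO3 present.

0.3079 g

n(HCl) added = 0.03941 × 0.3232 = 0.01274 mol
n(NaOH) used in back-titration = 0.02927 × 0.2250 = 6.586 × 10^-3 mol
n(HCl) left over = 6.586 × 10^-3 mol (1:1 ratio)
n(HCl) consumed by analyte = 0.01274 − 6.586 × 10^-3 = 6.152 × 10^-3 mol
From the 1:2 ratio, n(CaCO3) = 1/2 × 6.152 × 10^-3 = 3.076 × 10^-3 mol
mass of CaCO3 = 3.076 × 10^-3 × 100.09 = 0.3079 g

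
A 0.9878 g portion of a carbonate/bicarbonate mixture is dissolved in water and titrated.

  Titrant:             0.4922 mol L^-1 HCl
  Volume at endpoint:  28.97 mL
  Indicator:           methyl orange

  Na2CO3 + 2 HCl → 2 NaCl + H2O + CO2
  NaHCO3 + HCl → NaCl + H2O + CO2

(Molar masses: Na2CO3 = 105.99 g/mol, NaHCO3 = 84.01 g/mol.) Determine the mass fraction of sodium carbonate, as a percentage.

36.34 %

n(HCl) = 0.02897 × 0.4922 = 0.01426 mol
Let x = n(Na2CO3), y = n(NaHCO3).
Titrant: 2x + 1y = 0.01426;  mass: 105.99x + 84.01y = 0.9878
Solving, x = 3.387 × 10^-3 mol, y = 7.485 × 10^-3 mol
mass of Na2CO3 = 3.387 × 10^-3 × 105.99 = 0.3590 g
% Na2CO3 = 0.3590 / 0.9878 × 100 = 36.34 %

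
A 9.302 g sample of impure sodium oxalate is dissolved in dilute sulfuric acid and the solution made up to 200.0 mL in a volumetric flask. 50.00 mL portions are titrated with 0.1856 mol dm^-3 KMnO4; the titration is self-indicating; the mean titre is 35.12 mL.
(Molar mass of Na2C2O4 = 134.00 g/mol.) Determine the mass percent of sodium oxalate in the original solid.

93.90 %

2 MnO4^- + 5 C2O4^2- + 16 H^+ → 2 Mn^2+ + 10 CO2 + 8 H2O
n(KMnO4) per titration = 0.03512 × 0.1856 = 6.518 × 10^-3 mol
From the 5:2 ratio, n(Na2C2O4) in each aliquot = 5/2 × 6.518 × 10^-3 = 0.01630 mol
n(Na2C2O4) in the whole flask = 0.01630 × 200.0/50.00 = 0.06518 mol
mass of Na2C2O4 = 0.06518 × 134.00 = 8.734 g
% Na2C2O4 = 8.734 / 9.302 × 100 = 93.90 %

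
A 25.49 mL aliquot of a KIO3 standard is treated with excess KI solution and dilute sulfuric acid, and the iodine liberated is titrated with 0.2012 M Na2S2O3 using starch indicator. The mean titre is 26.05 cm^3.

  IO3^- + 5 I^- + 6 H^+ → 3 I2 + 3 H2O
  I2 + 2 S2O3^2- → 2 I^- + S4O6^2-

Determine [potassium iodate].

0.03427 M

n(S2O3^2-) = 0.02605 × 0.2012 = 5.241 × 10^-3 mol
n(I2) = n(S2O3^2-)/2 = 2.621 × 10^-3 mol
From the 1:3 ratio, n(IO3^-) in the aliquot = 1/3 × 2.621 × 10^-3 = 8.735 × 10^-4 mol
[IO3^-] = 8.735 × 10^-4 / 0.02549 = 0.03427 mol/L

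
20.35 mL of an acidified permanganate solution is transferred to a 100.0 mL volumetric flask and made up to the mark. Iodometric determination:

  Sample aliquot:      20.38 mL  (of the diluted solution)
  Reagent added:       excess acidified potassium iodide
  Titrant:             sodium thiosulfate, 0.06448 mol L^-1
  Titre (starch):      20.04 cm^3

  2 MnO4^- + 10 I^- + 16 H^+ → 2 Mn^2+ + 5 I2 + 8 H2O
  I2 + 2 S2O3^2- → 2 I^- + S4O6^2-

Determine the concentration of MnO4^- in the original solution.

n(S2O3^2-) = 0.02004 × 0.06448 = 1.292 × 10^-3 mol
n(I2) = n(S2O3^2-)/2 = 6.461 × 10^-4 mol
From the 2:5 ratio, n(MnO4^-) in the aliquot = 2/5 × 6.461 × 10^-4 = 2.584 × 10^-4 mol
[MnO4^-]_dilute = 2.584 × 10^-4 / 0.02038 = 0.01268 mol/L
[MnO4^-]_original = 0.01268 × 100.0/20.35 = 0.06231 mol/L

0.06231 mol/L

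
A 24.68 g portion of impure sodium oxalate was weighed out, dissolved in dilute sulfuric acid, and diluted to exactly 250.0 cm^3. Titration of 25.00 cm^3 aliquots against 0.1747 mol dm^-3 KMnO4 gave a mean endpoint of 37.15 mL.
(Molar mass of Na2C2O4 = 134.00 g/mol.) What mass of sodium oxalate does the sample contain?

21.74 g

2 MnO4^- + 5 C2O4^2- + 16 H^+ → 2 Mn^2+ + 10 CO2 + 8 H2O
n(KMnO4) per titration = 0.03715 × 0.1747 = 6.490 × 10^-3 mol
From the 5:2 ratio, n(Na2C2O4) in each aliquot = 5/2 × 6.490 × 10^-3 = 0.01623 mol
n(Na2C2O4) in the whole flask = 0.01623 × 250.0/25.00 = 0.1623 mol
mass of Na2C2O4 = 0.1623 × 134.00 = 21.74 g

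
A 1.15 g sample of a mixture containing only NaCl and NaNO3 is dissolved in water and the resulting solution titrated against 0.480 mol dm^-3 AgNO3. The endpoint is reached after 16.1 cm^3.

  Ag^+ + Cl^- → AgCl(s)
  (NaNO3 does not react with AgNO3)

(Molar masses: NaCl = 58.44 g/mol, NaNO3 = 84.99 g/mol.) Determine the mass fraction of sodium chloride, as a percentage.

39.3 %

n(AgNO3) = 0.0161 × 0.480 = 7.73 × 10^-3 mol
Let x = n(NaCl), y = n(NaNO3).
Titrant: 1x = 7.73 × 10^-3;  mass: 58.44x + 84.99y = 1.15
Solving, x = 7.73 × 10^-3 mol, y = 8.22 × 10^-3 mol
mass of NaCl = 7.73 × 10^-3 × 58.44 = 0.452 g
% NaCl = 0.452 / 1.15 × 100 = 39.3 %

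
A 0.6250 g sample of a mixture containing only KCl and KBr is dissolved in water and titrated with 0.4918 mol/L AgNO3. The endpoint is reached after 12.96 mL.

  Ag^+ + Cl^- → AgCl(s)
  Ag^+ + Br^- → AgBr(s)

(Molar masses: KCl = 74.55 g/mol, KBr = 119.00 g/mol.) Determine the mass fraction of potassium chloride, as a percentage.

n(AgNO3) = 0.01296 × 0.4918 = 6.374 × 10^-3 mol
Let x = n(KCl), y = n(KBr).
Titrant: 1x + 1y = 6.374 × 10^-3;  mass: 74.55x + 119.00y = 0.6250
Solving, x = 3.003 × 10^-3 mol, y = 3.371 × 10^-3 mol
mass of KCl = 3.003 × 10^-3 × 74.55 = 0.2239 g
% KCl = 0.2239 / 0.6250 × 100 = 35.82 %

35.82 %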